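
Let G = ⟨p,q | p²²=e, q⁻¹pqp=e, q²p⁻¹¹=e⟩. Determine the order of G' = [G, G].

G' = [G, G] is generated by all commutators. The generator-pair commutators are: [p, q] = p².
The subgroup they normally generate is {e, p², p⁴, p⁶, p⁸, p¹⁰, p¹², p¹⁴, p¹⁶, p¹⁸, p²⁰}, of order 11.
Check: |G/G'| = 44/11 = 4 is the order of the abelianisation.

Answer: 11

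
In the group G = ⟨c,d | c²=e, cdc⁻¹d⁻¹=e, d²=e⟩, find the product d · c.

Compute d · c by multiplying left to right and reducing via the relations at each step:
  d · c = cd

Answer: cd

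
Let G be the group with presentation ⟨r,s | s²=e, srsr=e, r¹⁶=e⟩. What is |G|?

Enumerate words in the generators, reducing via the relations: the distinct elements are
  {e, r, s, rs, r², r³, r⁴, r⁵, r⁶, r⁷, r⁸, r⁹, r²s, r³s, r¹², r¹³, r¹¹, r¹⁰, r¹⁴, r¹⁵, r⁴s, r⁵s, r⁶s, r⁷s, r⁸s, r⁹s, r¹²s, r¹³s, r¹¹s, r¹⁰s, r¹⁴s, r¹⁵s}.
No further products give new elements, so |G| = 32.

Answer: 32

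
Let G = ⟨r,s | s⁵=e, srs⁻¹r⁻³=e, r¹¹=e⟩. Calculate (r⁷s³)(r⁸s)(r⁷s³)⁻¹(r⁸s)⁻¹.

[(r⁷s³), (r⁸s)] = (r⁷s³)·(r⁸s)·(r⁷s³)⁻¹·(r⁸s)⁻¹.
  (r⁷s³) · (r⁸s) = r³s⁴
  (r³s⁴) · (r³s²) = r⁴s
  (r⁴s) · (rs⁴) = r⁷

Answer: r⁷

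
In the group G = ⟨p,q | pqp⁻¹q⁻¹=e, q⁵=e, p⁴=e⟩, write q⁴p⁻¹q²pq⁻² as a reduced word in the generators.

Multiply left to right, reducing at each step:
  (q⁴) · p⁻¹ = p³q⁴
  (p³q⁴) · q² = p³q
  (p³q) · p = q
  q · q⁻² = q⁴

Answer: q⁴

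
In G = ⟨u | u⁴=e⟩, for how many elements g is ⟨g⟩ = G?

G is cyclic of order 4. An element generates G iff its order is 4, and a cyclic group of order 4 has exactly φ(4) = 2 such elements.

Answer: 2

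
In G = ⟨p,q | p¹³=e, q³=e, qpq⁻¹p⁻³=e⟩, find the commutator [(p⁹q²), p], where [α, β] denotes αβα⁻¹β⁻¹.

[(p⁹q²), p] = (p⁹q²)·p·(p⁹q²)⁻¹·p⁻¹.
  (p⁹q²) · p = p⁵q²
  (p⁵q²) · (p¹²q) = p⁹
  (p⁹) · (p¹²) = p⁸

Answer: p⁸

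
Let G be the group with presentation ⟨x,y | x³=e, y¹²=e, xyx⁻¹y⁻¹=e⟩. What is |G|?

Enumerate words in the generators, reducing via the relations: the distinct elements are
  {e, x, y, xy, x², y², y³, y⁴, y⁵, y⁶, y⁷, y⁸, y⁹, xy², xy³, xy⁴, xy⁵, xy⁶, xy⁷, xy⁸, xy⁹, x²y, y¹¹, y¹⁰, xy¹¹, xy¹⁰, x²y², x²y³, x²y⁴, x²y⁵, x²y⁶, x²y⁷, x²y⁸, x²y⁹, x²y¹¹, x²y¹⁰}.
No further products give new elements, so |G| = 36.

Answer: 36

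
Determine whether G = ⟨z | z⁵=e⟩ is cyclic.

|G| = 5. The element z has order 5 (its powers give 5 distinct elements), so ⟨z⟩ = G and G is cyclic.

Answer: Yes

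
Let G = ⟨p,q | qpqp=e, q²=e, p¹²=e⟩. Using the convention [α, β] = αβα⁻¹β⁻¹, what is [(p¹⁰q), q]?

[(p¹⁰q), q] = (p¹⁰q)·q·(p¹⁰q)⁻¹·q⁻¹.
  (p¹⁰q) · q = p¹⁰
  (p¹⁰) · (p¹⁰q) = p⁸q
  (p⁸q) · q = p⁸

Answer: p⁸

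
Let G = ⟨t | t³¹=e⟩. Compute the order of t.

Compute successive powers until reaching e:
  t¹ = t, t² = t², t³ = t³, t⁴ = t⁴, t⁵ = t⁵, t⁶ = t⁶, t⁷ = t⁷, t⁸ = t⁸, t⁹ = t⁹, t¹⁰ = t¹⁰, t¹¹ = t¹¹, t¹² = t¹², t¹³ = t¹³, t¹⁴ = t¹⁴, t¹⁵ = t¹⁵, t¹⁶ = t¹⁶, t¹⁷ = t¹⁷, t¹⁸ = t¹⁸, t¹⁹ = t¹⁹, t²⁰ = t²⁰, t²¹ = t²¹, t²² = t²², t²³ = t²³, t²⁴ = t²⁴, t²⁵ = t²⁵, t²⁶ = t²⁶, t²⁷ = t²⁷, t²⁸ = t²⁸, t²⁹ = t²⁹, t³⁰ = t³⁰, t³¹ = e.
The smallest positive k with tᵏ = e is 31.

Answer: 31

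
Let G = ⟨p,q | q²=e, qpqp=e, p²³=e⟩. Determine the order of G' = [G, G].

G' = [G, G] is generated by all commutators. The generator-pair commutators are: [p, q] = p².
The subgroup they normally generate is {e, p, p², p³, p⁴, p⁵, p⁶, p⁷, p⁸, p⁹, p¹⁰, p¹¹, p¹², p¹³, p¹⁴, p¹⁵, p¹⁶, p¹⁷, p¹⁸, p¹⁹, p²⁰, p²¹, p²²}, of order 23.
Check: |G/G'| = 46/23 = 2 is the order of the abelianisation.

Answer: 23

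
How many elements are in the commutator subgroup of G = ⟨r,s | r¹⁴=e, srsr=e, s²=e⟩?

G' = [G, G] is generated by all commutators. The generator-pair commutators are: [r, s] = r².
The subgroup they normally generate is {e, r², r⁴, r⁶, r⁸, r¹⁰, r¹²}, of order 7.
Check: |G/G'| = 28/7 = 4 is the order of the abelianisation.

Answer: 7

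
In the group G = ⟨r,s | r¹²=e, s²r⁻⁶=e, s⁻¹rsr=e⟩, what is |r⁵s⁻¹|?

Compute successive powers until reaching e:
  (r⁵s⁻¹)¹ = r⁵s⁻¹, (r⁵s⁻¹)² = r⁶, (r⁵s⁻¹)³ = r⁵s, (r⁵s⁻¹)⁴ = e.
The smallest positive k with (r⁵s⁻¹)ᵏ = e is 4.

Answer: 4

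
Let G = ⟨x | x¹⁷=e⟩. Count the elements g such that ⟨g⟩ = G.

G is cyclic of order 17. An element generates G iff its order is 17, and a cyclic group of order 17 has exactly φ(17) = 16 such elements.

Answer: 16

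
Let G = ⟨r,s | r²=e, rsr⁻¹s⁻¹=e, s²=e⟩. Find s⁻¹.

The order of s is 2 (smallest k with sᵏ = e), so s⁻¹ = s¹ = s.
Check: s · s → s · s = e, giving e as required.

Answer: s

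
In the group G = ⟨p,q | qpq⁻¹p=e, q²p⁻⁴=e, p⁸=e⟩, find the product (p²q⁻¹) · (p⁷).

Compute (p²q⁻¹) · (p⁷) by multiplying left to right and reducing via the relations at each step:
  (p²q⁻¹) · p⁷ = p³q⁻¹

Answer: p³q⁻¹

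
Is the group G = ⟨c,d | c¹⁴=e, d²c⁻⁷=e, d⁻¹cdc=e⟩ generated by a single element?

Every cyclic group is abelian. But c·d = cd while d·c = c⁶d⁻¹, so c·d ≠ d·c and G is not abelian. Hence G is not cyclic.

Answer: No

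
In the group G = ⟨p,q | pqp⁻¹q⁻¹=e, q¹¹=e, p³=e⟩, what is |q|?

Compute successive powers until reaching e:
  q¹ = q, q² = q², q³ = q³, q⁴ = q⁴, q⁵ = q⁵, q⁶ = q⁶, q⁷ = q⁷, q⁸ = q⁸, q⁹ = q⁹, q¹⁰ = q¹⁰, q¹¹ = e.
The smallest positive k with qᵏ = e is 11.

Answer: 11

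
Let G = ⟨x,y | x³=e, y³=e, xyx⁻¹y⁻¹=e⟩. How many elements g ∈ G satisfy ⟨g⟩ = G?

⟨g⟩ = G would require ord(g) = |G| = 9, but the maximum element order in G is 3 < 9. So G is not cyclic and no single element generates it: the count is 0.

Answer: 0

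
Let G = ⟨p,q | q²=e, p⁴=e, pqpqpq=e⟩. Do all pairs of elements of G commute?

p·q = pq but q·p = qp, so p·q ≠ q·p and G is not abelian.

Answer: No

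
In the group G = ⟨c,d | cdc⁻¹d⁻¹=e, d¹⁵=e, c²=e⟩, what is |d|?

Compute successive powers until reaching e:
  d¹ = d, d² = d², d³ = d³, d⁴ = d⁴, d⁵ = d⁵, d⁶ = d⁶, d⁷ = d⁷, d⁸ = d⁸, d⁹ = d⁹, d¹⁰ = d¹⁰, d¹¹ = d¹¹, d¹² = d¹², d¹³ = d¹³, d¹⁴ = d¹⁴, d¹⁵ = e.
The smallest positive k with dᵏ = e is 15.

Answer: 15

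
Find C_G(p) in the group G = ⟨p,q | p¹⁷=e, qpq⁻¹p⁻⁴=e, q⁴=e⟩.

⟨p⟩ ⊆ C_G(p) since powers of p commute with p; so |C_G(p)| ≥ |⟨p⟩| = 17.
By orbit–stabilizer, |C_G(p)| = |G| / |conj. class of p| = 68 / 4 = 17.
The 17 elements commuting with p are {e, p, p², p³, p⁴, p⁵, p⁶, p⁷, p⁸, p⁹, p¹⁰, p¹¹, p¹², p¹³, p¹⁴, p¹⁵, p¹⁶}.

Answer: {e, p, p², p³, p⁴, p⁵, p⁶, p⁷, p⁸, p⁹, p¹⁰, p¹¹, p¹², p¹³, p¹⁴, p¹⁵, p¹⁶}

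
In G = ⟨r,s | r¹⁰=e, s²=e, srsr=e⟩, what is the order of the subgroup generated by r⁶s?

|⟨r⁶s⟩| equals the order of r⁶s. Compute successive powers until reaching e:
  (r⁶s)¹ = r⁶s, (r⁶s)² = e.
The smallest positive k with (r⁶s)ᵏ = e is 2, so |⟨r⁶s⟩| = 2.

Answer: 2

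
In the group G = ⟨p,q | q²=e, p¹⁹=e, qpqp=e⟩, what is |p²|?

Compute successive powers until reaching e:
  (p²)¹ = p², (p²)² = p⁴, (p²)³ = p⁶, (p²)⁴ = p⁸, (p²)⁵ = p¹⁰, (p²)⁶ = p¹², (p²)⁷ = p¹⁴, (p²)⁸ = p¹⁶, (p²)⁹ = p¹⁸, (p²)¹⁰ = p, (p²)¹¹ = p³, (p²)¹² = p⁵, (p²)¹³ = p⁷, (p²)¹⁴ = p⁹, (p²)¹⁵ = p¹¹, (p²)¹⁶ = p¹³, (p²)¹⁷ = p¹⁵, (p²)¹⁸ = p¹⁷, (p²)¹⁹ = e.
The smallest positive k with (p²)ᵏ = e is 19.

Answer: 19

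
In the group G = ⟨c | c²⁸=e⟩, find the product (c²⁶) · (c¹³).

Compute (c²⁶) · (c¹³) by multiplying left to right and reducing via the relations at each step:
  (c²⁶) · c¹³ = c¹¹

Answer: c¹¹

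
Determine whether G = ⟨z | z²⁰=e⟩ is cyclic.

|G| = 20. The element z has order 20 (its powers give 20 distinct elements), so ⟨z⟩ = G and G is cyclic.

Answer: Yes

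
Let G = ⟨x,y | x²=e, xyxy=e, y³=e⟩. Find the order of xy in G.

Compute successive powers until reaching e:
  (xy)¹ = xy, (xy)² = e.
The smallest positive k with (xy)ᵏ = e is 2.

Answer: 2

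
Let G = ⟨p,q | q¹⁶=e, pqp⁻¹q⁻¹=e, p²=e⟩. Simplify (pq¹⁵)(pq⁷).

Compute (pq¹⁵) · (pq⁷) by multiplying left to right and reducing via the relations at each step:
  (pq¹⁵) · p = q¹⁵
  (q¹⁵) · q⁷ = q⁶

Answer: q⁶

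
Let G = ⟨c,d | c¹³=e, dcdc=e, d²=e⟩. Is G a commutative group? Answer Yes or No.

c·d = cd but d·c = c¹²d, so c·d ≠ d·c and G is not abelian.

Answer: No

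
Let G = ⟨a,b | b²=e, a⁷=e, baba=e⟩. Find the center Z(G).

An element z ∈ Z(G) iff z commutes with every generator.
For example e is central: e·a = a = a·e; e·b = b = b·e.
Whereas a ∉ Z(G) since a·b = ab ≠ a⁶b = b·a.
Checking each of the 14 elements this way gives Z(G) = {e}, of order 1.

Answer: {e}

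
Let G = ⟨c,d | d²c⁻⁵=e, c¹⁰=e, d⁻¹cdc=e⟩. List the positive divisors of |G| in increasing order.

|G| = 20 = 2² · 5. By Lagrange's theorem the order of any subgroup divides 20; the divisors of 20 are 1, 2, 4, 5, 10, 20.

Answer: 1, 2, 4, 5, 10, 20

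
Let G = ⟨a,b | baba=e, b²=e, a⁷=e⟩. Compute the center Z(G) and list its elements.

An element z ∈ Z(G) iff z commutes with every generator.
For example e is central: e·a = a = a·e; e·b = b = b·e.
Whereas a ∉ Z(G) since a·b = ab ≠ a⁶b = b·a.
Checking each of the 14 elements this way gives Z(G) = {e}, of order 1.

Answer: {e}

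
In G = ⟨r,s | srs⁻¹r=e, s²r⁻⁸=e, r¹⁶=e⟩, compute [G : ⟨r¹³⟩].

First find ord(r¹³) by computing successive powers:
  (r¹³)¹ = r¹³, (r¹³)² = r¹⁰, (r¹³)³ = r⁷, (r¹³)⁴ = r⁴, (r¹³)⁵ = r, (r¹³)⁶ = r¹⁴, (r¹³)⁷ = r¹¹, (r¹³)⁸ = r⁸, (r¹³)⁹ = r⁵, (r¹³)¹⁰ = r², (r¹³)¹¹ = r¹⁵, (r¹³)¹² = r¹², (r¹³)¹³ = r⁹, (r¹³)¹⁴ = r⁶, (r¹³)¹⁵ = r³, (r¹³)¹⁶ = e.
So |⟨r¹³⟩| = ord(r¹³) = 16. With |G| = 32, by Lagrange [G : ⟨r¹³⟩] = 32/16 = 2.

Answer: 2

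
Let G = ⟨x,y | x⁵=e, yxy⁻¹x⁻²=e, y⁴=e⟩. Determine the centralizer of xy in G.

⟨xy⟩ ⊆ C_G(xy) since powers of xy commute with xy; so |C_G(xy)| ≥ |⟨xy⟩| = 4.
By orbit–stabilizer, |C_G(xy)| = |G| / |conj. class of xy| = 20 / 5 = 4.
The 4 elements commuting with xy are {e, xy, x²y³, x³y²}.

Answer: {e, xy, x²y³, x³y²}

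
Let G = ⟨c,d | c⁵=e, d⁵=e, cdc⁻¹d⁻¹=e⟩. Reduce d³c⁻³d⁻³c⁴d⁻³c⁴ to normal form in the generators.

Multiply left to right, reducing at each step:
  (d³) · c⁻³ = c²d³
  (c²d³) · d⁻³ = c²
  (c²) · c⁴ = c
  c · d⁻³ = cd²
  (cd²) · c⁴ = d²

Answer: d²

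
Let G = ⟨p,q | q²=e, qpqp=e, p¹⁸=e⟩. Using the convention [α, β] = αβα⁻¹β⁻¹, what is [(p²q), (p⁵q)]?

[(p²q), (p⁵q)] = (p²q)·(p⁵q)·(p²q)⁻¹·(p⁵q)⁻¹.
  (p²q) · (p⁵q) = p¹⁵
  (p¹⁵) · (p²q) = p¹⁷q
  (p¹⁷q) · (p⁵q) = p¹²

Answer: p¹²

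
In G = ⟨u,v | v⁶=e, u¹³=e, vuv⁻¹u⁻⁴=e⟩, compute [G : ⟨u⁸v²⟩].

First find ord(u⁸v²) by computing successive powers:
  (u⁸v²)¹ = u⁸v², (u⁸v²)² = u⁶v⁴, (u⁸v²)³ = e.
So |⟨u⁸v²⟩| = ord(u⁸v²) = 3. With |G| = 78, by Lagrange [G : ⟨u⁸v²⟩] = 78/3 = 26.

Answer: 26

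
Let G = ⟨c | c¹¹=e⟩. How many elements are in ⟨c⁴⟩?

|⟨c⁴⟩| equals the order of c⁴. Compute successive powers until reaching e:
  (c⁴)¹ = c⁴, (c⁴)² = c⁸, (c⁴)³ = c, (c⁴)⁴ = c⁵, (c⁴)⁵ = c⁹, (c⁴)⁶ = c², (c⁴)⁷ = c⁶, (c⁴)⁸ = c¹⁰, (c⁴)⁹ = c³, (c⁴)¹⁰ = c⁷, (c⁴)¹¹ = e.
The smallest positive k with (c⁴)ᵏ = e is 11, so |⟨c⁴⟩| = 11.

Answer: 11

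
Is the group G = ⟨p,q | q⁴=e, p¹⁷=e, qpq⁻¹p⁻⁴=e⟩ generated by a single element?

Every cyclic group is abelian. But p·q = pq while q·p = p⁴q, so p·q ≠ q·p and G is not abelian. Hence G is not cyclic.

Answer: No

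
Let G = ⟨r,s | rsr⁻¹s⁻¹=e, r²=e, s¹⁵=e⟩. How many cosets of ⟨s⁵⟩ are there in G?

First find ord(s⁵) by computing successive powers:
  (s⁵)¹ = s⁵, (s⁵)² = s¹⁰, (s⁵)³ = e.
So |⟨s⁵⟩| = ord(s⁵) = 3. With |G| = 30, by Lagrange [G : ⟨s⁵⟩] = 30/3 = 10.

Answer: 10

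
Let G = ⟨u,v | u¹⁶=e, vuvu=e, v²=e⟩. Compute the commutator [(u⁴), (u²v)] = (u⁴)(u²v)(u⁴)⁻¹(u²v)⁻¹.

[(u⁴), (u²v)] = (u⁴)·(u²v)·(u⁴)⁻¹·(u²v)⁻¹.
  (u⁴) · (u²v) = u⁶v
  (u⁶v) · (u¹²) = u¹⁰v
  (u¹⁰v) · (u²v) = u⁸

Answer: u⁸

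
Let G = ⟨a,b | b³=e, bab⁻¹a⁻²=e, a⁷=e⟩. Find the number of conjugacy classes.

The conjugacy classes (representative and size) are:
  [e] (size 1), [a²] (size 3), [a⁵] (size 3), [b] (size 7), [b²] (size 7).
Class equation: 1 + 3 + 3 + 7 + 7 = 21 = |G|. So G has 5 conjugacy classes.

Answer: 5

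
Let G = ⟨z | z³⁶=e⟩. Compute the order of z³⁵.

Compute successive powers until reaching e:
  (z³⁵)¹ = z³⁵, (z³⁵)² = z³⁴, (z³⁵)³ = z³³, (z³⁵)⁴ = z³², (z³⁵)⁵ = z³¹, (z³⁵)⁶ = z³⁰, (z³⁵)⁷ = z²⁹, (z³⁵)⁸ = z²⁸, (z³⁵)⁹ = z²⁷, (z³⁵)¹⁰ = z²⁶, (z³⁵)¹¹ = z²⁵, (z³⁵)¹² = z²⁴, (z³⁵)¹³ = z²³, (z³⁵)¹⁴ = z²², (z³⁵)¹⁵ = z²¹, (z³⁵)¹⁶ = z²⁰, (z³⁵)¹⁷ = z¹⁹, (z³⁵)¹⁸ = z¹⁸, (z³⁵)¹⁹ = z¹⁷, (z³⁵)²⁰ = z¹⁶, (z³⁵)²¹ = z¹⁵, (z³⁵)²² = z¹⁴, (z³⁵)²³ = z¹³, (z³⁵)²⁴ = z¹², (z³⁵)²⁵ = z¹¹, (z³⁵)²⁶ = z¹⁰, (z³⁵)²⁷ = z⁹, (z³⁵)²⁸ = z⁸, (z³⁵)²⁹ = z⁷, (z³⁵)³⁰ = z⁶, (z³⁵)³¹ = z⁵, (z³⁵)³² = z⁴, (z³⁵)³³ = z³, (z³⁵)³⁴ = z², (z³⁵)³⁵ = z, (z³⁵)³⁶ = e.
The smallest positive k with (z³⁵)ᵏ = e is 36.

Answer: 36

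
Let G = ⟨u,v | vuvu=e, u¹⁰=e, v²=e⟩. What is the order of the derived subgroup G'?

G' = [G, G] is generated by all commutators. The generator-pair commutators are: [u, v] = u².
The subgroup they normally generate is {e, u², u⁴, u⁶, u⁸}, of order 5.
Check: |G/G'| = 20/5 = 4 is the order of the abelianisation.

Answer: 5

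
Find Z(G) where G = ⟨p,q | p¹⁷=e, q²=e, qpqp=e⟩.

An element z ∈ Z(G) iff z commutes with every generator.
For example e is central: e·p = p = p·e; e·q = q = q·e.
Whereas p ∉ Z(G) since p·q = pq ≠ p¹⁶q = q·p.
Checking each of the 34 elements this way gives Z(G) = {e}, of order 1.

Answer: {e}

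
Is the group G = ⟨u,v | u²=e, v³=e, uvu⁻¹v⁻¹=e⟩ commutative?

Each pair of generators commutes: u·v = uv = v·u. Since the generators pairwise commute, every element of G commutes with every other, so G is abelian.

Answer: Yes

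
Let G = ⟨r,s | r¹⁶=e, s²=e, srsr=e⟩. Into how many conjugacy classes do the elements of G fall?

The conjugacy classes (representative and size) are:
  [e] (size 1), [r¹⁵] (size 2), [r²] (size 2), [r³] (size 2), [r¹²] (size 2), [r⁵] (size 2), [r⁶] (size 2), [r⁷] (size 2), [r⁸] (size 1), [r²s] (size 8), [r¹⁵s] (size 8).
Class equation: 1 + 2 + 2 + 2 + 2 + 2 + 2 + 2 + 1 + 8 + 8 = 32 = |G|. So G has 11 conjugacy classes.

Answer: 11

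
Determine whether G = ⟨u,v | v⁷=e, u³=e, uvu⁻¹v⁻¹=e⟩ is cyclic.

|G| = 21. The element uv has order 21 (its powers give 21 distinct elements), so ⟨uv⟩ = G and G is cyclic.

Answer: Yes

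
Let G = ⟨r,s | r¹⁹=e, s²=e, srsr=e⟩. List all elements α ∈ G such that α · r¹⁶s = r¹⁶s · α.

⟨r¹⁶s⟩ ⊆ C_G(r¹⁶s) since powers of r¹⁶s commute with r¹⁶s; so |C_G(r¹⁶s)| ≥ |⟨r¹⁶s⟩| = 2.
By orbit–stabilizer, |C_G(r¹⁶s)| = |G| / |conj. class of r¹⁶s| = 38 / 19 = 2.
The 2 elements commuting with r¹⁶s are {e, r¹⁶s}.

Answer: {e, r¹⁶s}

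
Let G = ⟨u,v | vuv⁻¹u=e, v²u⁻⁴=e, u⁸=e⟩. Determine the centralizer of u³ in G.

⟨u³⟩ ⊆ C_G(u³) since powers of u³ commute with u³; so |C_G(u³)| ≥ |⟨u³⟩| = 8.
By orbit–stabilizer, |C_G(u³)| = |G| / |conj. class of u³| = 16 / 2 = 8.
The 8 elements commuting with u³ are {e, u, u², u³, u⁴, u⁵, u⁶, u⁷}.

Answer: {e, u, u², u³, u⁴, u⁵, u⁶, u⁷}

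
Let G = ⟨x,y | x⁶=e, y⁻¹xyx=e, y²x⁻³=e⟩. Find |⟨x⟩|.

|⟨x⟩| equals the order of x. Compute successive powers until reaching e:
  x¹ = x, x² = x², x³ = x³, x⁴ = x⁴, x⁵ = x⁵, x⁶ = e.
The smallest positive k with xᵏ = e is 6, so |⟨x⟩| = 6.

Answer: 6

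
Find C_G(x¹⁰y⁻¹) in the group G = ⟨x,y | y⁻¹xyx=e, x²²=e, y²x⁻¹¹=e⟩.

⟨x¹⁰y⁻¹⟩ ⊆ C_G(x¹⁰y⁻¹) since powers of x¹⁰y⁻¹ commute with x¹⁰y⁻¹; so |C_G(x¹⁰y⁻¹)| ≥ |⟨x¹⁰y⁻¹⟩| = 4.
By orbit–stabilizer, |C_G(x¹⁰y⁻¹)| = |G| / |conj. class of x¹⁰y⁻¹| = 44 / 11 = 4.
The 4 elements commuting with x¹⁰y⁻¹ are {e, x¹¹, x¹⁰y, x¹⁰y⁻¹}.

Answer: {e, x¹¹, x¹⁰y, x¹⁰y⁻¹}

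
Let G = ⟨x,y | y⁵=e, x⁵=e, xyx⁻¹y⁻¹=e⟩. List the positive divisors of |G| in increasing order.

|G| = 25 = 5². By Lagrange's theorem the order of any subgroup divides 25; the divisors of 25 are 1, 5, 25.

Answer: 1, 5, 25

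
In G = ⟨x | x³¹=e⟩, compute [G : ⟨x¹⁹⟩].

First find ord(x¹⁹) by computing successive powers:
  (x¹⁹)¹ = x¹⁹, (x¹⁹)² = x⁷, (x¹⁹)³ = x²⁶, (x¹⁹)⁴ = x¹⁴, (x¹⁹)⁵ = x², (x¹⁹)⁶ = x²¹, (x¹⁹)⁷ = x⁹, (x¹⁹)⁸ = x²⁸, (x¹⁹)⁹ = x¹⁶, (x¹⁹)¹⁰ = x⁴, (x¹⁹)¹¹ = x²³, (x¹⁹)¹² = x¹¹, (x¹⁹)¹³ = x³⁰, (x¹⁹)¹⁴ = x¹⁸, (x¹⁹)¹⁵ = x⁶, (x¹⁹)¹⁶ = x²⁵, (x¹⁹)¹⁷ = x¹³, (x¹⁹)¹⁸ = x, (x¹⁹)¹⁹ = x²⁰, (x¹⁹)²⁰ = x⁸, (x¹⁹)²¹ = x²⁷, (x¹⁹)²² = x¹⁵, (x¹⁹)²³ = x³, (x¹⁹)²⁴ = x²², (x¹⁹)²⁵ = x¹⁰, (x¹⁹)²⁶ = x²⁹, (x¹⁹)²⁷ = x¹⁷, (x¹⁹)²⁸ = x⁵, (x¹⁹)²⁹ = x²⁴, (x¹⁹)³⁰ = x¹², (x¹⁹)³¹ = e.
So |⟨x¹⁹⟩| = ord(x¹⁹) = 31. With |G| = 31, by Lagrange [G : ⟨x¹⁹⟩] = 31/31 = 1.

Answer: 1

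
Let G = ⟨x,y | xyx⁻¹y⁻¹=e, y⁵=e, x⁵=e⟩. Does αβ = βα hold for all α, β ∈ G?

Each pair of generators commutes: x·y = xy = y·x. Since the generators pairwise commute, every element of G commutes with every other, so G is abelian.

Answer: Yes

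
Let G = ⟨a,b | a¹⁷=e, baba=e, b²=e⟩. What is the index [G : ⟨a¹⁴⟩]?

First find ord(a¹⁴) by computing successive powers:
  (a¹⁴)¹ = a¹⁴, (a¹⁴)² = a¹¹, (a¹⁴)³ = a⁸, (a¹⁴)⁴ = a⁵, (a¹⁴)⁵ = a², (a¹⁴)⁶ = a¹⁶, (a¹⁴)⁷ = a¹³, (a¹⁴)⁸ = a¹⁰, (a¹⁴)⁹ = a⁷, (a¹⁴)¹⁰ = a⁴, (a¹⁴)¹¹ = a, (a¹⁴)¹² = a¹⁵, (a¹⁴)¹³ = a¹², (a¹⁴)¹⁴ = a⁹, (a¹⁴)¹⁵ = a⁶, (a¹⁴)¹⁶ = a³, (a¹⁴)¹⁷ = e.
So |⟨a¹⁴⟩| = ord(a¹⁴) = 17. With |G| = 34, by Lagrange [G : ⟨a¹⁴⟩] = 34/17 = 2.

Answer: 2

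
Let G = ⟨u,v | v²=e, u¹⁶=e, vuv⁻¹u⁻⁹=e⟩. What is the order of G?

Enumerate words in the generators, reducing via the relations: the distinct elements are
  {e, u, v, uv, u², u³, u⁴, u⁵, u⁶, u⁷, u⁸, u⁹, u²v, u³v, u¹², u¹³, u¹¹, u¹⁰, u¹⁴, u¹⁵, u⁴v, u⁵v, u⁶v, u⁷v, u⁸v, u⁹v, u¹²v, u¹³v, u¹¹v, u¹⁰v, u¹⁴v, u¹⁵v}.
No further products give new elements, so |G| = 32.

Answer: 32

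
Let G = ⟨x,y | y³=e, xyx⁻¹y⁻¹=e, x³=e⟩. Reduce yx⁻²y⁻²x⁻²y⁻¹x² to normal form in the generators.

Multiply left to right, reducing at each step:
  y · x⁻² = xy
  (xy) · y⁻² = xy²
  (xy²) · x⁻² = x²y²
  (x²y²) · y⁻¹ = x²y
  (x²y) · x² = xy

Answer: xy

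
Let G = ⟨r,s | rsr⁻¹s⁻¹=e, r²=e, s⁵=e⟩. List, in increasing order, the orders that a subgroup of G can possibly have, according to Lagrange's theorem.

|G| = 10 = 2 · 5. By Lagrange's theorem the order of any subgroup divides 10; the divisors of 10 are 1, 2, 5, 10.

Answer: 1, 2, 5, 10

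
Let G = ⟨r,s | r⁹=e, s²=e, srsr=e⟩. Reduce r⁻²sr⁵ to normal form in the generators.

Multiply left to right, reducing at each step:
  (r⁷) · s = r⁷s
  (r⁷s) · r⁵ = r²s

Answer: r²s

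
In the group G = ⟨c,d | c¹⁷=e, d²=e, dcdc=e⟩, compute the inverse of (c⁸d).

The order of (c⁸d) is 2 (smallest k with (c⁸d)ᵏ = e), so (c⁸d)⁻¹ = (c⁸d)¹ = c⁸d.
Check: (c⁸d) · (c⁸d) → (c⁸d) · c⁸ = d;   d · d = e, giving e as required.

Answer: c⁸d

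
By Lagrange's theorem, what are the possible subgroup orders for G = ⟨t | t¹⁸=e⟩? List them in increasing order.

|G| = 18 = 2 · 3². By Lagrange's theorem the order of any subgroup divides 18; the divisors of 18 are 1, 2, 3, 6, 9, 18.

Answer: 1, 2, 3, 6, 9, 18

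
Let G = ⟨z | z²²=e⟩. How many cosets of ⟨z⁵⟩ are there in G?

First find ord(z⁵) by computing successive powers:
  (z⁵)¹ = z⁵, (z⁵)² = z¹⁰, (z⁵)³ = z¹⁵, (z⁵)⁴ = z²⁰, (z⁵)⁵ = z³, (z⁵)⁶ = z⁸, (z⁵)⁷ = z¹³, (z⁵)⁸ = z¹⁸, (z⁵)⁹ = z, (z⁵)¹⁰ = z⁶, (z⁵)¹¹ = z¹¹, (z⁵)¹² = z¹⁶, (z⁵)¹³ = z²¹, (z⁵)¹⁴ = z⁴, (z⁵)¹⁵ = z⁹, (z⁵)¹⁶ = z¹⁴, (z⁵)¹⁷ = z¹⁹, (z⁵)¹⁸ = z², (z⁵)¹⁹ = z⁷, (z⁵)²⁰ = z¹², (z⁵)²¹ = z¹⁷, (z⁵)²² = e.
So |⟨z⁵⟩| = ord(z⁵) = 22. With |G| = 22, by Lagrange [G : ⟨z⁵⟩] = 22/22 = 1.

Answer: 1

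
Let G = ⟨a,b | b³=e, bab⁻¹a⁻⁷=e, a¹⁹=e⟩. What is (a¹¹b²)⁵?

Compute successive powers of (a¹¹b²), reducing at each step:
  (a¹¹b²)²: (a¹¹b²) · a¹¹ = a¹⁸b²;   (a¹⁸b²) · b² = a¹⁸b
  (a¹¹b²)³: (a¹⁸b) · a¹¹ = b;   b · b² = e
  (a¹¹b²)⁴: e · a¹¹ = a¹¹;   (a¹¹) · b² = a¹¹b²
  (a¹¹b²)⁵: (a¹¹b²) · a¹¹ = a¹⁸b²;   (a¹⁸b²) · b² = a¹⁸b

Answer: a¹⁸b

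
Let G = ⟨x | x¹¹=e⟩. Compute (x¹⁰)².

Compute successive powers of (x¹⁰), reducing at each step:
  (x¹⁰)²: (x¹⁰) · x¹⁰ = x⁹

Answer: x⁹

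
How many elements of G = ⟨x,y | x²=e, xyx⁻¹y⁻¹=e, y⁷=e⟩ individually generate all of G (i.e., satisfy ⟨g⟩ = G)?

G is cyclic of order 14. An element generates G iff its order is 14, and a cyclic group of order 14 has exactly φ(14) = 6 such elements.

Answer: 6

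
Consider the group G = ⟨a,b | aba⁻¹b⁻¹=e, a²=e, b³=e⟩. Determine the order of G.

Enumerate words in the generators, reducing via the relations: the distinct elements are
  {a, b, e, ab, b², ab²}.
No further products give new elements, so |G| = 6.

Answer: 6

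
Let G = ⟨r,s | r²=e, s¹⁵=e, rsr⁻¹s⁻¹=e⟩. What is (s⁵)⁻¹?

The order of (s⁵) is 3 (smallest k with (s⁵)ᵏ = e), so (s⁵)⁻¹ = (s⁵)² = s¹⁰.
Check: (s⁵) · (s¹⁰) → (s⁵) · s¹⁰ = e, giving e as required.

Answer: s¹⁰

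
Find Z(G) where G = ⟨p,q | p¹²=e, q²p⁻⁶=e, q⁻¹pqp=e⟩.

An element z ∈ Z(G) iff z commutes with every generator.
For example p⁶ is central: (p⁶)·p = p⁷ = p·(p⁶); (p⁶)·q = q⁻¹ = q·(p⁶).
Whereas p ∉ Z(G) since p·q = pq ≠ p⁵q⁻¹ = q·p.
Checking each of the 24 elements this way gives Z(G) = {e, p⁶}, of order 2.

Answer: {e, p⁶}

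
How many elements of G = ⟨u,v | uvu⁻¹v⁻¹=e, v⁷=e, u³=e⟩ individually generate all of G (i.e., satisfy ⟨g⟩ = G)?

G is cyclic of order 21. An element generates G iff its order is 21, and a cyclic group of order 21 has exactly φ(21) = 12 such elements.

Answer: 12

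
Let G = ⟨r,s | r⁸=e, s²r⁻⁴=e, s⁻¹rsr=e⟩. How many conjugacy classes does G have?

The conjugacy classes (representative and size) are:
  [e] (size 1), [r⁷] (size 2), [r⁶] (size 2), [r³] (size 2), [r⁴] (size 1), [r²s⁻¹] (size 4), [r³s⁻¹] (size 4).
Class equation: 1 + 2 + 2 + 2 + 1 + 4 + 4 = 16 = |G|. So G has 7 conjugacy classes.

Answer: 7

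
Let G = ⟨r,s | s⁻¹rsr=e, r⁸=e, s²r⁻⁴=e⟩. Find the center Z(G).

An element z ∈ Z(G) iff z commutes with every generator.
For example r⁴ is central: (r⁴)·r = r⁵ = r·(r⁴); (r⁴)·s = s⁻¹ = s·(r⁴).
Whereas r ∉ Z(G) since r·s = rs ≠ r³s⁻¹ = s·r.
Checking each of the 16 elements this way gives Z(G) = {e, r⁴}, of order 2.

Answer: {e, r⁴}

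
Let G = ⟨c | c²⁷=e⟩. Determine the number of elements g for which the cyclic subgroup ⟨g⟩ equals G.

G is cyclic of order 27. An element generates G iff its order is 27, and a cyclic group of order 27 has exactly φ(27) = 18 such elements.

Answer: 18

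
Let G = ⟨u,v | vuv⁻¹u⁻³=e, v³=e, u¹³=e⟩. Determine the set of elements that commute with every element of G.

An element z ∈ Z(G) iff z commutes with every generator.
For example e is central: e·u = u = u·e; e·v = v = v·e.
Whereas u ∉ Z(G) since u·v = uv ≠ u³v = v·u.
Checking each of the 39 elements this way gives Z(G) = {e}, of order 1.

Answer: {e}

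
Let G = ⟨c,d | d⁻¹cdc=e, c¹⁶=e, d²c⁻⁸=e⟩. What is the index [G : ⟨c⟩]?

First find ord(c) by computing successive powers:
  c¹ = c, c² = c², c³ = c³, c⁴ = c⁴, c⁵ = c⁵, c⁶ = c⁶, c⁷ = c⁷, c⁸ = c⁸, c⁹ = c⁹, c¹⁰ = c¹⁰, c¹¹ = c¹¹, c¹² = c¹², c¹³ = c¹³, c¹⁴ = c¹⁴, c¹⁵ = c¹⁵, c¹⁶ = e.
So |⟨c⟩| = ord(c) = 16. With |G| = 32, by Lagrange [G : ⟨c⟩] = 32/16 = 2.

Answer: 2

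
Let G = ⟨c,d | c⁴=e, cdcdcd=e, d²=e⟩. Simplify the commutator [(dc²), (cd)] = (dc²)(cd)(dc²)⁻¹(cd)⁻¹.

[(dc²), (cd)] = (dc²)·(cd)·(dc²)⁻¹·(cd)⁻¹.
  (dc²) · (cd) = cdc
  (cdc) · (c²d) = c²dc
  (c²dc) · (dc³) = cdc²

Answer: cdc²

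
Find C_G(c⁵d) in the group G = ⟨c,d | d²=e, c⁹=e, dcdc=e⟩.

⟨c⁵d⟩ ⊆ C_G(c⁵d) since powers of c⁵d commute with c⁵d; so |C_G(c⁵d)| ≥ |⟨c⁵d⟩| = 2.
By orbit–stabilizer, |C_G(c⁵d)| = |G| / |conj. class of c⁵d| = 18 / 9 = 2.
The 2 elements commuting with c⁵d are {e, c⁵d}.

Answer: {e, c⁵d}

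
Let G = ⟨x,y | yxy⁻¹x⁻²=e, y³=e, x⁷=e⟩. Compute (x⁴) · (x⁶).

Compute (x⁴) · (x⁶) by multiplying left to right and reducing via the relations at each step:
  (x⁴) · x⁶ = x³

Answer: x³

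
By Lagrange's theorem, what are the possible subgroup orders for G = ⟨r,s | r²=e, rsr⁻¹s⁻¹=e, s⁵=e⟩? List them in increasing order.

|G| = 10 = 2 · 5. By Lagrange's theorem the order of any subgroup divides 10; the divisors of 10 are 1, 2, 5, 10.

Answer: 1, 2, 5, 10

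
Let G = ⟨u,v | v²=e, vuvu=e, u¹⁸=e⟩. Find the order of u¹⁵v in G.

Compute successive powers until reaching e:
  (u¹⁵v)¹ = u¹⁵v, (u¹⁵v)² = e.
The smallest positive k with (u¹⁵v)ᵏ = e is 2.

Answer: 2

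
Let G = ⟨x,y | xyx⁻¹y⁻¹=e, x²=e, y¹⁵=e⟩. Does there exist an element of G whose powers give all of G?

|G| = 30. The element xy has order 30 (its powers give 30 distinct elements), so ⟨xy⟩ = G and G is cyclic.

Answer: Yes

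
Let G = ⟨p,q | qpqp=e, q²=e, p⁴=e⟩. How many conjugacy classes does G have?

The conjugacy classes (representative and size) are:
  [e] (size 1), [p] (size 2), [p²] (size 1), [p²q] (size 2), [p³q] (size 2).
Class equation: 1 + 2 + 1 + 2 + 2 = 8 = |G|. So G has 5 conjugacy classes.

Answer: 5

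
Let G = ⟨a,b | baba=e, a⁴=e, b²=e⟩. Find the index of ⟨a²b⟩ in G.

First find ord(a²b) by computing successive powers:
  (a²b)¹ = a²b, (a²b)² = e.
So |⟨a²b⟩| = ord(a²b) = 2. With |G| = 8, by Lagrange [G : ⟨a²b⟩] = 8/2 = 4.

Answer: 4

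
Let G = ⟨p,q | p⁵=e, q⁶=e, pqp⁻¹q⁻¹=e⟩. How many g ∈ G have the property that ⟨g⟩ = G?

G is cyclic of order 30. An element generates G iff its order is 30, and a cyclic group of order 30 has exactly φ(30) = 8 such elements.

Answer: 8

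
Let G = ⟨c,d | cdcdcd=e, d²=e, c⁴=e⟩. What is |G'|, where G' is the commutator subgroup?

G' = [G, G] is generated by all commutators. The generator-pair commutators are: [c, d] = c²dc.
The subgroup they normally generate is {e, c², cd, dc³, c²dc, c³d, c²dc³, dc, cdc², dc²d, c²dc²d, c³dc²}, of order 12.
Check: |G/G'| = 24/12 = 2 is the order of the abelianisation.

Answer: 12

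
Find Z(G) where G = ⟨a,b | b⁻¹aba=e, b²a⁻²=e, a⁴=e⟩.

An element z ∈ Z(G) iff z commutes with every generator.
For example a² is central: (a²)·a = a³ = a·(a²); (a²)·b = b⁻¹ = b·(a²).
Whereas a ∉ Z(G) since a·b = ab ≠ ab⁻¹ = b·a.
Checking each of the 8 elements this way gives Z(G) = {e, a²}, of order 2.

Answer: {e, a²}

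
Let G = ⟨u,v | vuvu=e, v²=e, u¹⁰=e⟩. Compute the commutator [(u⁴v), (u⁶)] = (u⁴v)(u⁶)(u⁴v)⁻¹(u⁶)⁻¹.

[(u⁴v), (u⁶)] = (u⁴v)·(u⁶)·(u⁴v)⁻¹·(u⁶)⁻¹.
  (u⁴v) · (u⁶) = u⁸v
  (u⁸v) · (u⁴v) = u⁴
  (u⁴) · (u⁴) = u⁸

Answer: u⁸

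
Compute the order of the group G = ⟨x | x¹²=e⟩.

G is generated by a single element, so G is cyclic. The relator gives x¹² = e and no smaller power is forced to be e, so the 12 powers {e, x, x², x³, x⁴, x⁵, x⁶, x⁷, x⁸, x⁹, x¹¹, x¹⁰} are distinct. Hence |G| = 12.

Answer: 12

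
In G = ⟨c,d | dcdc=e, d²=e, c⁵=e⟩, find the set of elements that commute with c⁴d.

⟨c⁴d⟩ ⊆ C_G(c⁴d) since powers of c⁴d commute with c⁴d; so |C_G(c⁴d)| ≥ |⟨c⁴d⟩| = 2.
By orbit–stabilizer, |C_G(c⁴d)| = |G| / |conj. class of c⁴d| = 10 / 5 = 2.
The 2 elements commuting with c⁴d are {e, c⁴d}.

Answer: {e, c⁴d}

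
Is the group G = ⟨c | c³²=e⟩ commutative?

G has a single generator, so G is cyclic and hence abelian.

Answer: Yes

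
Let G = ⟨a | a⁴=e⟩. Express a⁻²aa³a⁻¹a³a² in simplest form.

Multiply left to right, reducing at each step:
  (a²) · a = a³
  (a³) · a³ = a²
  (a²) · a⁻¹ = a
  a · a³ = e
  e · a² = a²

Answer: a²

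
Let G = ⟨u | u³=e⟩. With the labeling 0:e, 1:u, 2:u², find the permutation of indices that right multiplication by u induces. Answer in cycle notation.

(0 1 2)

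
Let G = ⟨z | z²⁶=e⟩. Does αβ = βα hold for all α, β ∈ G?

G has a single generator, so G is cyclic and hence abelian.

Answer: Yes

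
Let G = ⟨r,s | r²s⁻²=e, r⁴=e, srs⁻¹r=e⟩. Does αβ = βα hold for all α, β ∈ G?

r·s = rs but s·r = rs⁻¹, so r·s ≠ s·r and G is not abelian.

Answer: No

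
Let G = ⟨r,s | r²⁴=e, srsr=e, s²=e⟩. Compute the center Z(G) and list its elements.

An element z ∈ Z(G) iff z commutes with every generator.
For example r¹² is central: (r¹²)·r = r¹³ = r·(r¹²); (r¹²)·s = r¹²s = s·(r¹²).
Whereas r ∉ Z(G) since r·s = rs ≠ r²³s = s·r.
Checking each of the 48 elements this way gives Z(G) = {e, r¹²}, of order 2.

Answer: {e, r¹²}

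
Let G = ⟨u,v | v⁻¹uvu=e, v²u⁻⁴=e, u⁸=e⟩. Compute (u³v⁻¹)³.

Compute successive powers of (u³v⁻¹), reducing at each step:
  (u³v⁻¹)²: (u³v⁻¹) · u³ = v⁻¹;   (v⁻¹) · v⁻¹ = u⁴
  (u³v⁻¹)³: (u⁴) · u³ = u⁷;   (u⁷) · v⁻¹ = u³v

Answer: u³v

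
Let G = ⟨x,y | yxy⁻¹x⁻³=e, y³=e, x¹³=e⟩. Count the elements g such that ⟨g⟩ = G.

⟨g⟩ = G would require ord(g) = |G| = 39, but the maximum element order in G is 13 < 39. So G is not cyclic and no single element generates it: the count is 0.

Answer: 0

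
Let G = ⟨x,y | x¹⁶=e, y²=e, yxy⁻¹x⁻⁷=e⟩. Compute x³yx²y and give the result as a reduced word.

Multiply left to right, reducing at each step:
  (x³) · y = x³y
  (x³y) · x² = xy
  (xy) · y = x

Answer: x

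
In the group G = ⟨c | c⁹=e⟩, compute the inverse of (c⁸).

The order of (c⁸) is 9 (smallest k with (c⁸)ᵏ = e), so (c⁸)⁻¹ = (c⁸)⁸ = c.
Check: (c⁸) · c → (c⁸) · c = e, giving e as required.

Answer: c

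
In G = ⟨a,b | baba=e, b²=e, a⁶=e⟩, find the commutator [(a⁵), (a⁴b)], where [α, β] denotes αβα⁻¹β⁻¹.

[(a⁵), (a⁴b)] = (a⁵)·(a⁴b)·(a⁵)⁻¹·(a⁴b)⁻¹.
  (a⁵) · (a⁴b) = a³b
  (a³b) · a = a²b
  (a²b) · (a⁴b) = a⁴

Answer: a⁴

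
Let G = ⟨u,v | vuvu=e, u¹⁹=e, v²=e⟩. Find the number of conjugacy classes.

The conjugacy classes (representative and size) are:
  [e] (size 1), [u¹⁸] (size 2), [u²] (size 2), [u¹⁶] (size 2), [u⁴] (size 2), [u¹⁴] (size 2), [u¹³] (size 2), [u¹²] (size 2), [u⁸] (size 2), [u⁹] (size 2), [v] (size 19).
Class equation: 1 + 2 + 2 + 2 + 2 + 2 + 2 + 2 + 2 + 2 + 19 = 38 = |G|. So G has 11 conjugacy classes.

Answer: 11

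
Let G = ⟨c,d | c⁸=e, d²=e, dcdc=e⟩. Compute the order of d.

Compute successive powers until reaching e:
  d¹ = d, d² = e.
The smallest positive k with dᵏ = e is 2.

Answer: 2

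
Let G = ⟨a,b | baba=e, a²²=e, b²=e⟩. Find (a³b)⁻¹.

The order of (a³b) is 2 (smallest k with (a³b)ᵏ = e), so (a³b)⁻¹ = (a³b)¹ = a³b.
Check: (a³b) · (a³b) → (a³b) · a³ = b;   b · b = e, giving e as required.

Answer: a³b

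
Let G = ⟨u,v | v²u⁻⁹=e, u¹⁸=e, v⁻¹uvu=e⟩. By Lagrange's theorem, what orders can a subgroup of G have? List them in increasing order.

|G| = 36 = 2² · 3². By Lagrange's theorem the order of any subgroup divides 36; the divisors of 36 are 1, 2, 3, 4, 6, 9, 12, 18, 36.

Answer: 1, 2, 3, 4, 6, 9, 12, 18, 36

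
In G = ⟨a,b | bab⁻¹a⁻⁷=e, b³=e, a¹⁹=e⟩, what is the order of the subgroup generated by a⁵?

|⟨a⁵⟩| equals the order of a⁵. Compute successive powers until reaching e:
  (a⁵)¹ = a⁵, (a⁵)² = a¹⁰, (a⁵)³ = a¹⁵, (a⁵)⁴ = a, (a⁵)⁵ = a⁶, (a⁵)⁶ = a¹¹, (a⁵)⁷ = a¹⁶, (a⁵)⁸ = a², (a⁵)⁹ = a⁷, (a⁵)¹⁰ = a¹², (a⁵)¹¹ = a¹⁷, (a⁵)¹² = a³, (a⁵)¹³ = a⁸, (a⁵)¹⁴ = a¹³, (a⁵)¹⁵ = a¹⁸, (a⁵)¹⁶ = a⁴, (a⁵)¹⁷ = a⁹, (a⁵)¹⁸ = a¹⁴, (a⁵)¹⁹ = e.
The smallest positive k with (a⁵)ᵏ = e is 19, so |⟨a⁵⟩| = 19.

Answer: 19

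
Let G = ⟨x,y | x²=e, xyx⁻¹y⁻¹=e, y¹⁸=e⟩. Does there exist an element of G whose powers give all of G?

|G| = 36, but the maximum element order in G is 18 < 36. No single element generates all of G, so G is not cyclic.

Answer: No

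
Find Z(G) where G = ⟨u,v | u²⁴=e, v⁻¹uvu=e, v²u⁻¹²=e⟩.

An element z ∈ Z(G) iff z commutes with every generator.
For example u¹² is central: (u¹²)·u = u¹³ = u·(u¹²); (u¹²)·v = v⁻¹ = v·(u¹²).
Whereas u ∉ Z(G) since u·v = uv ≠ u¹¹v⁻¹ = v·u.
Checking each of the 48 elements this way gives Z(G) = {e, u¹²}, of order 2.

Answer: {e, u¹²}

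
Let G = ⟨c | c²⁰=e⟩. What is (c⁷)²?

Compute successive powers of (c⁷), reducing at each step:
  (c⁷)²: (c⁷) · c⁷ = c¹⁴

Answer: c¹⁴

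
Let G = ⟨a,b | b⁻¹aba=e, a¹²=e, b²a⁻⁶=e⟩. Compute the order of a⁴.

Compute successive powers until reaching e:
  (a⁴)¹ = a⁴, (a⁴)² = a⁸, (a⁴)³ = e.
The smallest positive k with (a⁴)ᵏ = e is 3.

Answer: 3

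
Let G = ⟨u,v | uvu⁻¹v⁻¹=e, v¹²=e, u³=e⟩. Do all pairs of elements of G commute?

Each pair of generators commutes: u·v = uv = v·u. Since the generators pairwise commute, every element of G commutes with every other, so G is abelian.

Answer: Yes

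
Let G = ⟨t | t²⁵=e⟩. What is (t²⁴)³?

Compute successive powers of (t²⁴), reducing at each step:
  (t²⁴)²: (t²⁴) · t²⁴ = t²³
  (t²⁴)³: (t²³) · t²⁴ = t²²

Answer: t²²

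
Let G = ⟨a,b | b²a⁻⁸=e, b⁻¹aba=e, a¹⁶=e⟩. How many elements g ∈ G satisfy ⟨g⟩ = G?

⟨g⟩ = G would require ord(g) = |G| = 32, but the maximum element order in G is 16 < 32. So G is not cyclic and no single element generates it: the count is 0.

Answer: 0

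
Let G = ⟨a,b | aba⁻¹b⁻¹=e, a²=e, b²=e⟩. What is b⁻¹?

The order of b is 2 (smallest k with bᵏ = e), so b⁻¹ = b¹ = b.
Check: b · b → b · b = e, giving e as required.

Answer: b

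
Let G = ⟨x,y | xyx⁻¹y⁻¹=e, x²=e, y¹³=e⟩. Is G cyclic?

|G| = 26. The element xy has order 26 (its powers give 26 distinct elements), so ⟨xy⟩ = G and G is cyclic.

Answer: Yes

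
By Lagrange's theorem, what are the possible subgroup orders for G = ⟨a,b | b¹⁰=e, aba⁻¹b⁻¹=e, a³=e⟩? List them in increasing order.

|G| = 30 = 2 · 3 · 5. By Lagrange's theorem the order of any subgroup divides 30; the divisors of 30 are 1, 2, 3, 5, 6, 10, 15, 30.

Answer: 1, 2, 3, 5, 6, 10, 15, 30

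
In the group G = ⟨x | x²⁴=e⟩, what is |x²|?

Compute successive powers until reaching e:
  (x²)¹ = x², (x²)² = x⁴, (x²)³ = x⁶, (x²)⁴ = x⁸, (x²)⁵ = x¹⁰, (x²)⁶ = x¹², (x²)⁷ = x¹⁴, (x²)⁸ = x¹⁶, (x²)⁹ = x¹⁸, (x²)¹⁰ = x²⁰, (x²)¹¹ = x²², (x²)¹² = e.
The smallest positive k with (x²)ᵏ = e is 12.

Answer: 12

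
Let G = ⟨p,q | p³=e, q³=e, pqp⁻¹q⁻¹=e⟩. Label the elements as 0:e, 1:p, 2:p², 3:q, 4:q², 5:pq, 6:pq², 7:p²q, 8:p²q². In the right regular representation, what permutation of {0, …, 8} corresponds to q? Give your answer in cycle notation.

(0 3 4)(1 5 6)(2 7 8)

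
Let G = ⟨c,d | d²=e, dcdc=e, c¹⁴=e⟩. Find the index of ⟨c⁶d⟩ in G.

First find ord(c⁶d) by computing successive powers:
  (c⁶d)¹ = c⁶d, (c⁶d)² = e.
So |⟨c⁶d⟩| = ord(c⁶d) = 2. With |G| = 28, by Lagrange [G : ⟨c⁶d⟩] = 28/2 = 14.

Answer: 14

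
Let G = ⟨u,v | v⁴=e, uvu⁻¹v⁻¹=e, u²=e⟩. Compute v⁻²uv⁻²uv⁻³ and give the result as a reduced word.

Multiply left to right, reducing at each step:
  (v²) · u = uv²
  (uv²) · v⁻² = u
  u · u = e
  e · v⁻³ = v

Answer: v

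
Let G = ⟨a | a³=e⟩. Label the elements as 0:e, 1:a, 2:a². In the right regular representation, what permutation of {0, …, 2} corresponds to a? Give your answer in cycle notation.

(0 1 2)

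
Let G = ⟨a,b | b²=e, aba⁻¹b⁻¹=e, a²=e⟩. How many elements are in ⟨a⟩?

|⟨a⟩| equals the order of a. Compute successive powers until reaching e:
  a¹ = a, a² = e.
The smallest positive k with aᵏ = e is 2, so |⟨a⟩| = 2.

Answer: 2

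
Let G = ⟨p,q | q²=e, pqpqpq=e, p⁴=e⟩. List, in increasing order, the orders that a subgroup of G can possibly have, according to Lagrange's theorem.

|G| = 24 = 2³ · 3. By Lagrange's theorem the order of any subgroup divides 24; the divisors of 24 are 1, 2, 3, 4, 6, 8, 12, 24.

Answer: 1, 2, 3, 4, 6, 8, 12, 24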